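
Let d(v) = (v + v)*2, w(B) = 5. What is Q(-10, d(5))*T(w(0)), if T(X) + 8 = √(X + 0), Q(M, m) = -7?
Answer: 56 - 7*√5 ≈ 40.348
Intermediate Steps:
d(v) = 4*v (d(v) = (2*v)*2 = 4*v)
T(X) = -8 + √X (T(X) = -8 + √(X + 0) = -8 + √X)
Q(-10, d(5))*T(w(0)) = -7*(-8 + √5) = 56 - 7*√5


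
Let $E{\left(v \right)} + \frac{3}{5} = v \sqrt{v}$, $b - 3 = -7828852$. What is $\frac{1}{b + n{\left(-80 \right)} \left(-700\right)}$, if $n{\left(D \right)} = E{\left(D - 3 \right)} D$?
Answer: $\frac{i}{7 \left(- 1123207 i + 664000 \sqrt{83}\right)} \approx -4.2387 \cdot 10^{-9} + 2.2828 \cdot 10^{-8} i$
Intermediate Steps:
$b = -7828849$ ($b = 3 - 7828852 = -7828849$)
$E{\left(v \right)} = - \frac{3}{5} + v^{\frac{3}{2}}$ ($E{\left(v \right)} = - \frac{3}{5} + v \sqrt{v} = - \frac{3}{5} + v^{\frac{3}{2}}$)
$n{\left(D \right)} = D \left(- \frac{3}{5} + \left(-3 + D\right)^{\frac{3}{2}}\right)$ ($n{\left(D \right)} = \left(- \frac{3}{5} + \left(D - 3\right)^{\frac{3}{2}}\right) D = \left(- \frac{3}{5} + \left(-3 + D\right)^{\frac{3}{2}}\right) D = D \left(- \frac{3}{5} + \left(-3 + D\right)^{\frac{3}{2}}\right)$)
$\frac{1}{b + n{\left(-80 \right)} \left(-700\right)} = \frac{1}{-7828849 + \frac{1}{5} \left(-80\right) \left(-3 + 5 \left(-3 - 80\right)^{\frac{3}{2}}\right) \left(-700\right)} = \frac{1}{-7828849 + \frac{1}{5} \left(-80\right) \left(-3 + 5 \left(-83\right)^{\frac{3}{2}}\right) \left(-700\right)} = \frac{1}{-7828849 + \frac{1}{5} \left(-80\right) \left(-3 + 5 \left(- 83 i \sqrt{83}\right)\right) \left(-700\right)} = \frac{1}{-7828849 + \frac{1}{5} \left(-80\right) \left(-3 - 415 i \sqrt{83}\right) \left(-700\right)} = \frac{1}{-7828849 + \left(48 + 6640 i \sqrt{83}\right) \left(-700\right)} = \frac{1}{-7828849 - \left(33600 + 4648000 i \sqrt{83}\right)} = \frac{1}{-7862449 - 4648000 i \sqrt{83}}$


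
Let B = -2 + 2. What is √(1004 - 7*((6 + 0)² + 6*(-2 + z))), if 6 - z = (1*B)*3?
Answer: 2*√146 ≈ 24.166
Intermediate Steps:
B = 0
z = 6 (z = 6 - 1*0*3 = 6 - 0*3 = 6 - 1*0 = 6 + 0 = 6)
√(1004 - 7*((6 + 0)² + 6*(-2 + z))) = √(1004 - 7*((6 + 0)² + 6*(-2 + 6))) = √(1004 - 7*(6² + 6*4)) = √(1004 - 7*(36 + 24)) = √(1004 - 7*60) = √(1004 - 420) = √584 = 2*√146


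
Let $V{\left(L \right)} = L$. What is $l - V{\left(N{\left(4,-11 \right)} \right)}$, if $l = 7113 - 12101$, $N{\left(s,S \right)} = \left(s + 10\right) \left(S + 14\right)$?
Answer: $-5030$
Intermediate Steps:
$N{\left(s,S \right)} = \left(10 + s\right) \left(14 + S\right)$
$l = -4988$
$l - V{\left(N{\left(4,-11 \right)} \right)} = -4988 - \left(140 + 10 \left(-11\right) + 14 \cdot 4 - 44\right) = -4988 - \left(140 - 110 + 56 - 44\right) = -4988 - 42 = -5030$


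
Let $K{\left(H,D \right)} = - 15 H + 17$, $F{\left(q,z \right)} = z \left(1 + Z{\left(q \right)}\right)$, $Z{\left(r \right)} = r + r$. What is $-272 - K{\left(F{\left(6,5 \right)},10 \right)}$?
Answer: $686$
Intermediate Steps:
$Z{\left(r \right)} = 2 r$
$F{\left(q,z \right)} = z \left(1 + 2 q\right)$
$K{\left(H,D \right)} = 17 - 15 H$
$-272 - K{\left(F{\left(6,5 \right)},10 \right)} = -272 - \left(17 - 15 \cdot 5 \left(1 + 2 \cdot 6\right)\right) = -272 - \left(17 - 15 \cdot 5 \left(1 + 12\right)\right) = -272 - \left(17 - 15 \cdot 5 \cdot 13\right) = -272 - \left(17 - 975\right) = -272 - -958 = -272 + 958 = 686$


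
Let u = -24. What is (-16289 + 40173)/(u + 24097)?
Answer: 3412/3439 ≈ 0.99215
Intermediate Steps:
(-16289 + 40173)/(u + 24097) = (-16289 + 40173)/(-24 + 24097) = 23884/24073 = 23884*(1/24073) = 3412/3439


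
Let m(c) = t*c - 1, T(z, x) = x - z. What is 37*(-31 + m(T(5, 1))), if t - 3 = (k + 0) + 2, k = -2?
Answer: -1628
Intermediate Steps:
t = 3 (t = 3 + ((-2 + 0) + 2) = 3 + (-2 + 2) = 3 + 0 = 3)
m(c) = -1 + 3*c (m(c) = 3*c - 1 = -1 + 3*c)
37*(-31 + m(T(5, 1))) = 37*(-31 + (-1 + 3*(1 - 1*5))) = 37*(-31 + (-1 + 3*(1 - 5))) = 37*(-31 + (-1 + 3*(-4))) = 37*(-31 + (-1 - 12)) = 37*(-31 - 13) = 37*(-44) = -1628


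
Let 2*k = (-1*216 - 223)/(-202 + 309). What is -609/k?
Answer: 130326/439 ≈ 296.87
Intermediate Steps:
k = -439/214 (k = ((-1*216 - 223)/(-202 + 309))/2 = ((-216 - 223)/107)/2 = (-439*1/107)/2 = (½)*(-439/107) = -439/214 ≈ -2.0514)
-609/k = -609/(-439/214) = -609*(-214/439) = 130326/439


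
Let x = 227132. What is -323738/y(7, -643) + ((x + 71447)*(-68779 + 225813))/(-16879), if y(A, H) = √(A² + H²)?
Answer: -46887054686/16879 - 161869*√413498/206749 ≈ -2.7783e+6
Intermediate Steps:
-323738/y(7, -643) + ((x + 71447)*(-68779 + 225813))/(-16879) = -323738/√(7² + (-643)²) + ((227132 + 71447)*(-68779 + 225813))/(-16879) = -323738/√(49 + 413449) + (298579*157034)*(-1/16879) = -323738*√413498/413498 + 46887054686*(-1/16879) = -161869*√413498/206749 - 46887054686/16879 = -46887054686/16879 - 161869*√413498/206749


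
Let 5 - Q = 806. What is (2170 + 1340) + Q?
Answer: 2709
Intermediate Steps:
Q = -801 (Q = 5 - 1*806 = 5 - 806 = -801)
(2170 + 1340) + Q = (2170 + 1340) - 801 = 3510 - 801 = 2709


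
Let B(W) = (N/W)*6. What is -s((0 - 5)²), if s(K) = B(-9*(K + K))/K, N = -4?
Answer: -4/1875 ≈ -0.0021333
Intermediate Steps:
B(W) = -24/W (B(W) = -4/W*6 = -24/W)
s(K) = 4/(3*K²) (s(K) = (-24*(-1/(9*(K + K))))/K = (-24*(-1/(18*K)))/K = (-(-4)/(3*K))/K = (4/(3*K))/K = 4/(3*K²))
-s((0 - 5)²) = -4/(3*((0 - 5)²)²) = -4/(3*((-5)²)²) = -4/(3*25²) = -4/(3*625) = -1*4/1875 = -4/1875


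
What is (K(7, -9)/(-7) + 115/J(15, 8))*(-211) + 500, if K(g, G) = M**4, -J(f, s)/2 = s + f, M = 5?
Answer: 278135/14 ≈ 19867.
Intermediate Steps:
J(f, s) = -2*f - 2*s (J(f, s) = -2*(s + f) = -2*(f + s) = -2*f - 2*s)
K(g, G) = 625 (K(g, G) = 5**4 = 625)
(K(7, -9)/(-7) + 115/J(15, 8))*(-211) + 500 = (625/(-7) + 115/(-2*15 - 2*8))*(-211) + 500 = (625*(-1/7) + 115/(-30 - 16))*(-211) + 500 = (-625/7 + 115/(-46))*(-211) + 500 = (-625/7 + 115*(-1/46))*(-211) + 500 = (-625/7 - 5/2)*(-211) + 500 = -1285/14*(-211) + 500 = 271135/14 + 500 = 278135/14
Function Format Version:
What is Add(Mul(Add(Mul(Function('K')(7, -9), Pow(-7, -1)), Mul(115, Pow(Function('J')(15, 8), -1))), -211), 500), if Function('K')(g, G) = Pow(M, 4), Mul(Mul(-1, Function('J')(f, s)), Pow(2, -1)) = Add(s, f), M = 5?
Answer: Rational(278135, 14) ≈ 19867.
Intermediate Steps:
Function('J')(f, s) = Add(Mul(-2, f), Mul(-2, s)) (Function('J')(f, s) = Mul(-2, Add(s, f)) = Mul(-2, Add(f, s)) = Add(Mul(-2, f), Mul(-2, s)))
Function('K')(g, G) = 625 (Function('K')(g, G) = Pow(5, 4) = 625)
Add(Mul(Add(Mul(Function('K')(7, -9), Pow(-7, -1)), Mul(115, Pow(Function('J')(15, 8), -1))), -211), 500) = Add(Mul(Add(Mul(625, Pow(-7, -1)), Mul(115, Pow(Add(Mul(-2, 15), Mul(-2, 8)), -1))), -211), 500) = Add(Mul(Add(Mul(625, Rational(-1, 7)), Mul(115, Pow(Add(-30, -16), -1))), -211), 500) = Add(Mul(Add(Rational(-625, 7), Mul(115, Pow(-46, -1))), -211), 500) = Add(Mul(Add(Rational(-625, 7), Mul(115, Rational(-1, 46))), -211), 500) = Add(Mul(Add(Rational(-625, 7), Rational(-5, 2)), -211), 500) = Add(Mul(Rational(-1285, 14), -211), 500) = Add(Rational(271135, 14), 500) = Rational(278135, 14)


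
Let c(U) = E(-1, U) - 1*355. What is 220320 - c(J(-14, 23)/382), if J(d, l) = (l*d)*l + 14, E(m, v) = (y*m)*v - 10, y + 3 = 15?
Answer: 42106483/191 ≈ 2.2045e+5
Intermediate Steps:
y = 12 (y = -3 + 15 = 12)
E(m, v) = -10 + 12*m*v (E(m, v) = (12*m)*v - 10 = 12*m*v - 10 = -10 + 12*m*v)
J(d, l) = 14 + d*l² (J(d, l) = (d*l)*l + 14 = d*l² + 14 = 14 + d*l²)
c(U) = -365 - 12*U (c(U) = (-10 + 12*(-1)*U) - 1*355 = (-10 - 12*U) - 355 = -365 - 12*U)
220320 - c(J(-14, 23)/382) = 220320 - (-365 - 12*(14 - 14*23²)/382) = 220320 - (-365 - 12*(14 - 14*529)/382) = 220320 - (-365 - 12*(14 - 7406)/382) = 220320 - (-365 - (-88704)/382) = 220320 - (-365 - 12*(-3696/191)) = 220320 - (-365 + 44352/191) = 220320 - 1*(-25363/191) = 220320 + 25363/191 = 42106483/191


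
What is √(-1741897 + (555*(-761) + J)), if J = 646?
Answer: I*√2163606 ≈ 1470.9*I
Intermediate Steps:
√(-1741897 + (555*(-761) + J)) = √(-1741897 + (555*(-761) + 646)) = √(-1741897 + (-422355 + 646)) = √(-1741897 - 421709) = √(-2163606) = I*√2163606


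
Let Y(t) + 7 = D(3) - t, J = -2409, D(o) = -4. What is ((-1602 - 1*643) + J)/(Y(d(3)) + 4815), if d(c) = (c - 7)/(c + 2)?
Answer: -895/924 ≈ -0.96861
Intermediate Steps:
d(c) = (-7 + c)/(2 + c)
Y(t) = -11 - t (Y(t) = -7 + (-4 - t) = -11 - t)
((-1602 - 1*643) + J)/(Y(d(3)) + 4815) = ((-1602 - 1*643) - 2409)/((-11 - (-7 + 3)/(2 + 3)) + 4815) = ((-1602 - 643) - 2409)/((-11 - (-4)/5) + 4815) = (-2245 - 2409)/((-11 - (-4)/5) + 4815) = -4654/((-11 - 1*(-4/5)) + 4815) = -4654/((-11 + 4/5) + 4815) = -4654/(-51/5 + 4815) = -4654/24024/5 = -4654*5/24024 = -895/924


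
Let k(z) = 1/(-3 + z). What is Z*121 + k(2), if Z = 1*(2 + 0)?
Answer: 241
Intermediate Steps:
Z = 2 (Z = 1*2 = 2)
Z*121 + k(2) = 2*121 + 1/(-3 + 2) = 242 + 1/(-1) = 242 - 1 = 241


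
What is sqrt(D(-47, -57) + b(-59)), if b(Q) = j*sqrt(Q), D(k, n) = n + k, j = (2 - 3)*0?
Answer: 2*I*sqrt(26) ≈ 10.198*I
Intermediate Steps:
j = 0 (j = -1*0 = 0)
D(k, n) = k + n
b(Q) = 0 (b(Q) = 0*sqrt(Q) = 0)
sqrt(D(-47, -57) + b(-59)) = sqrt((-47 - 57) + 0) = sqrt(-104 + 0) = sqrt(-104) = 2*I*sqrt(26)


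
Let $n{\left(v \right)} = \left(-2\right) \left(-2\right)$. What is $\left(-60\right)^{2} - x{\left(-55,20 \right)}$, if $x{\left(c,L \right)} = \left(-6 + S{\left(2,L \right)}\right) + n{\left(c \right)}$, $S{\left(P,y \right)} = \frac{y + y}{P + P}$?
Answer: $3592$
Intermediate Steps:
$S{\left(P,y \right)} = \frac{y}{P}$ ($S{\left(P,y \right)} = \frac{2 y}{2 P} = 2 y \frac{1}{2 P} = \frac{y}{P}$)
$n{\left(v \right)} = 4$
$x{\left(c,L \right)} = -2 + \frac{L}{2}$ ($x{\left(c,L \right)} = \left(-6 + \frac{L}{2}\right) + 4 = -2 + \frac{L}{2}$)
$\left(-60\right)^{2} - x{\left(-55,20 \right)} = \left(-60\right)^{2} - \left(-2 + \frac{1}{2} \cdot 20\right) = 3600 - \left(-2 + 10\right) = 3600 - 8 = 3592$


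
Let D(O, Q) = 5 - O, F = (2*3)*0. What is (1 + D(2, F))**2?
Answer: 16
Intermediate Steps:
F = 0 (F = 6*0 = 0)
(1 + D(2, F))**2 = (1 + (5 - 1*2))**2 = (1 + (5 - 2))**2 = (1 + 3)**2 = 4**2 = 16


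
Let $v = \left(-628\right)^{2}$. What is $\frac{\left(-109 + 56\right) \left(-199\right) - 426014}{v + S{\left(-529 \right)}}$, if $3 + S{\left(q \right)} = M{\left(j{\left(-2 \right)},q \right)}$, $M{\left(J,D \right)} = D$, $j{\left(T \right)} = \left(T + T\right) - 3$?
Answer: $- \frac{138489}{131284} \approx -1.0549$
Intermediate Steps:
$j{\left(T \right)} = -3 + 2 T$ ($j{\left(T \right)} = 2 T - 3 = -3 + 2 T$)
$v = 394384$
$S{\left(q \right)} = -3 + q$
$\frac{\left(-109 + 56\right) \left(-199\right) - 426014}{v + S{\left(-529 \right)}} = \frac{\left(-109 + 56\right) \left(-199\right) - 426014}{394384 - 532} = \frac{\left(-53\right) \left(-199\right) - 426014}{394384 - 532} = \frac{10547 - 426014}{393852} = \left(-415467\right) \frac{1}{393852} = - \frac{138489}{131284}$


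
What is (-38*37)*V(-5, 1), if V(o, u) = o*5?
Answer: 35150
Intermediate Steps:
V(o, u) = 5*o
(-38*37)*V(-5, 1) = (-38*37)*(5*(-5)) = -1406*(-25) = 35150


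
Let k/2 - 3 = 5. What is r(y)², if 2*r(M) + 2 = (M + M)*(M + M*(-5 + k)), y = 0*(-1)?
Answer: 1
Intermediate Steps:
k = 16 (k = 6 + 2*5 = 6 + 10 = 16)
y = 0
r(M) = -1 + 12*M² (r(M) = -1 + ((M + M)*(M + M*(-5 + 16)))/2 = -1 + ((2*M)*(M + M*11))/2 = -1 + ((2*M)*(M + 11*M))/2 = -1 + ((2*M)*(12*M))/2 = -1 + (24*M²)/2 = -1 + 12*M²)
r(y)² = (-1 + 12*0²)² = (-1 + 12*0)² = (-1 + 0)² = (-1)² = 1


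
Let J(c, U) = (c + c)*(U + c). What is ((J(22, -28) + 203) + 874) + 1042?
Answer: 1855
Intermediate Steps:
J(c, U) = 2*c*(U + c) (J(c, U) = (2*c)*(U + c) = 2*c*(U + c))
((J(22, -28) + 203) + 874) + 1042 = ((2*22*(-28 + 22) + 203) + 874) + 1042 = ((2*22*(-6) + 203) + 874) + 1042 = ((-264 + 203) + 874) + 1042 = (-61 + 874) + 1042 = 813 + 1042 = 1855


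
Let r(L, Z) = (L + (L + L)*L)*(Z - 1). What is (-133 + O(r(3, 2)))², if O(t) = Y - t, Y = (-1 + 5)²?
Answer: 19044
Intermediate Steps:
r(L, Z) = (-1 + Z)*(L + 2*L²) (r(L, Z) = (L + (2*L)*L)*(-1 + Z) = (L + 2*L²)*(-1 + Z) = (-1 + Z)*(L + 2*L²))
Y = 16 (Y = 4² = 16)
O(t) = 16 - t
(-133 + O(r(3, 2)))² = (-133 + (16 - 3*(-1 + 2 - 2*3 + 2*3*2)))² = (-133 + (16 - 3*(-1 + 2 - 6 + 12)))² = (-133 + (16 - 3*7))² = (-133 + (16 - 1*21))² = (-133 + (16 - 21))² = (-133 - 5)² = (-138)² = 19044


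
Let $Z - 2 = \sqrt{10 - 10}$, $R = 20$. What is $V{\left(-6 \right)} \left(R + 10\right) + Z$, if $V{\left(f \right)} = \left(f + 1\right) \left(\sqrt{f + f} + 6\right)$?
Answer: $-898 - 300 i \sqrt{3} \approx -898.0 - 519.62 i$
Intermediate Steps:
$V{\left(f \right)} = \left(1 + f\right) \left(6 + \sqrt{2} \sqrt{f}\right)$ ($V{\left(f \right)} = \left(1 + f\right) \left(\sqrt{2 f} + 6\right) = \left(1 + f\right) \left(\sqrt{2} \sqrt{f} + 6\right) = \left(1 + f\right) \left(6 + \sqrt{2} \sqrt{f}\right)$)
$Z = 2$ ($Z = 2 + \sqrt{10 - 10} = 2 + \sqrt{0} = 2 + 0 = 2$)
$V{\left(-6 \right)} \left(R + 10\right) + Z = \left(6 + 6 \left(-6\right) + \sqrt{2} \sqrt{-6} + \sqrt{2} \left(-6\right)^{\frac{3}{2}}\right) \left(20 + 10\right) + 2 = \left(6 - 36 + \sqrt{2} i \sqrt{6} + \sqrt{2} \left(- 6 i \sqrt{6}\right)\right) 30 + 2 = \left(6 - 36 + 2 i \sqrt{3} - 12 i \sqrt{3}\right) 30 + 2 = \left(-30 - 10 i \sqrt{3}\right) 30 + 2 = \left(-900 - 300 i \sqrt{3}\right) + 2 = -898 - 300 i \sqrt{3}$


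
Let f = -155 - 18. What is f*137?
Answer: -23701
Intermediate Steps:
f = -173
f*137 = -173*137 = -23701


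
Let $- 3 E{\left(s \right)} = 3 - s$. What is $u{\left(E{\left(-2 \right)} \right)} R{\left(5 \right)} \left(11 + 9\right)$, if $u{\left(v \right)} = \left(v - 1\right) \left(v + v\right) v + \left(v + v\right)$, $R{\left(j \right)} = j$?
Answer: $- \frac{49000}{27} \approx -1814.8$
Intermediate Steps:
$E{\left(s \right)} = -1 + \frac{s}{3}$ ($E{\left(s \right)} = - \frac{3 - s}{3} = -1 + \frac{s}{3}$)
$u{\left(v \right)} = 2 v + 2 v^{2} \left(-1 + v\right)$ ($u{\left(v \right)} = \left(-1 + v\right) 2 v v + 2 v = 2 v \left(-1 + v\right) v + 2 v = 2 v^{2} \left(-1 + v\right) + 2 v = 2 v + 2 v^{2} \left(-1 + v\right)$)
$u{\left(E{\left(-2 \right)} \right)} R{\left(5 \right)} \left(11 + 9\right) = 2 \left(-1 + \frac{1}{3} \left(-2\right)\right) \left(1 + \left(-1 + \frac{1}{3} \left(-2\right)\right)^{2} - \left(-1 + \frac{1}{3} \left(-2\right)\right)\right) 5 \left(11 + 9\right) = 2 \left(-1 - \frac{2}{3}\right) \left(1 + \left(-1 - \frac{2}{3}\right)^{2} - \left(-1 - \frac{2}{3}\right)\right) 5 \cdot 20 = 2 \left(- \frac{5}{3}\right) \left(1 + \left(- \frac{5}{3}\right)^{2} - - \frac{5}{3}\right) 5 \cdot 20 = 2 \left(- \frac{5}{3}\right) \left(1 + \frac{25}{9} + \frac{5}{3}\right) 5 \cdot 20 = 2 \left(- \frac{5}{3}\right) \frac{49}{9} \cdot 5 \cdot 20 = \left(- \frac{490}{27}\right) 5 \cdot 20 = \left(- \frac{2450}{27}\right) 20 = - \frac{49000}{27}$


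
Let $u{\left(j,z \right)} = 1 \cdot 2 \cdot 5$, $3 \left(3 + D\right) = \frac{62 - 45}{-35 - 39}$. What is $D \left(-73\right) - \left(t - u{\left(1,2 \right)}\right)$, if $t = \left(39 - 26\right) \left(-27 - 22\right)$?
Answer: $\frac{193493}{222} \approx 871.59$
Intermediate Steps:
$t = -637$ ($t = 13 \left(-49\right) = -637$)
$D = - \frac{683}{222}$ ($D = -3 + \frac{\left(62 - 45\right) \frac{1}{-35 - 39}}{3} = -3 + \frac{17 \frac{1}{-74}}{3} = -3 + \frac{17 \left(- \frac{1}{74}\right)}{3} = -3 + \frac{1}{3} \left(- \frac{17}{74}\right) = -3 - \frac{17}{222} = - \frac{683}{222} \approx -3.0766$)
$u{\left(j,z \right)} = 10$ ($u{\left(j,z \right)} = 2 \cdot 5 = 10$)
$D \left(-73\right) - \left(t - u{\left(1,2 \right)}\right) = \left(- \frac{683}{222}\right) \left(-73\right) + \left(10 - -637\right) = \frac{49859}{222} + \left(10 + 637\right) = \frac{49859}{222} + 647 = \frac{193493}{222}$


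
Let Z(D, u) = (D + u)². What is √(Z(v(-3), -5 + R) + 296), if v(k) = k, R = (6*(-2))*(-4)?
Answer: 2*√474 ≈ 43.543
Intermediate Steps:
R = 48 (R = -12*(-4) = 48)
√(Z(v(-3), -5 + R) + 296) = √((-3 + (-5 + 48))² + 296) = √((-3 + 43)² + 296) = √(40² + 296) = √(1600 + 296) = √1896 = 2*√474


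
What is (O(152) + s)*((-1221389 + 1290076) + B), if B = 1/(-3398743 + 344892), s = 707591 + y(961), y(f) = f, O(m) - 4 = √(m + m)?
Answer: 148626609938469616/3053851 + 839039454544*√19/3053851 ≈ 4.8670e+10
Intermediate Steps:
O(m) = 4 + √2*√m (O(m) = 4 + √(m + m) = 4 + √(2*m) = 4 + √2*√m)
s = 708552 (s = 707591 + 961 = 708552)
B = -1/3053851 (B = 1/(-3053851) = -1/3053851 ≈ -3.2746e-7)
(O(152) + s)*((-1221389 + 1290076) + B) = ((4 + √2*√152) + 708552)*((-1221389 + 1290076) - 1/3053851) = ((4 + √2*(2*√38)) + 708552)*(68687 - 1/3053851) = ((4 + 4*√19) + 708552)*(209759863636/3053851) = (708556 + 4*√19)*(209759863636/3053851) = 148626609938469616/3053851 + 839039454544*√19/3053851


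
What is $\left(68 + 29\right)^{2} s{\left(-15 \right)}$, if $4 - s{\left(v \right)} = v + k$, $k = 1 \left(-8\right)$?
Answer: $254043$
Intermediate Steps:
$k = -8$
$s{\left(v \right)} = 12 - v$ ($s{\left(v \right)} = 4 - \left(v - 8\right) = 4 - \left(-8 + v\right) = 12 - v$)
$\left(68 + 29\right)^{2} s{\left(-15 \right)} = \left(68 + 29\right)^{2} \left(12 - -15\right) = 97^{2} \left(12 + 15\right) = 9409 \cdot 27 = 254043$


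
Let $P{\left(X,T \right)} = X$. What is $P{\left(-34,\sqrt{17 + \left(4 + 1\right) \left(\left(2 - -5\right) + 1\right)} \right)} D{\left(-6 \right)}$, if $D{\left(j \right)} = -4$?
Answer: $136$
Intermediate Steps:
$P{\left(-34,\sqrt{17 + \left(4 + 1\right) \left(\left(2 - -5\right) + 1\right)} \right)} D{\left(-6 \right)} = \left(-34\right) \left(-4\right) = 136$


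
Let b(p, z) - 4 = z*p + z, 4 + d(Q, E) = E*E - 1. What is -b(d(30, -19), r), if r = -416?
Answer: 148508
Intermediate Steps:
d(Q, E) = -5 + E² (d(Q, E) = -4 + (E*E - 1) = -4 + (E² - 1) = -4 + (-1 + E²) = -5 + E²)
b(p, z) = 4 + z + p*z (b(p, z) = 4 + (z*p + z) = 4 + (p*z + z) = 4 + (z + p*z) = 4 + z + p*z)
-b(d(30, -19), r) = -(4 - 416 + (-5 + (-19)²)*(-416)) = -(4 - 416 + (-5 + 361)*(-416)) = -(4 - 416 + 356*(-416)) = -(4 - 416 - 148096) = -1*(-148508) = 148508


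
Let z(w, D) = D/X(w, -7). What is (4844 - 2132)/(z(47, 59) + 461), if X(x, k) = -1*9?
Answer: 12204/2045 ≈ 5.9677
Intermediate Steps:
X(x, k) = -9
z(w, D) = -D/9 (z(w, D) = D/(-9) = D*(-1/9) = -D/9)
(4844 - 2132)/(z(47, 59) + 461) = (4844 - 2132)/(-1/9*59 + 461) = 2712/(-59/9 + 461) = 2712/(4090/9) = 2712*(9/4090) = 12204/2045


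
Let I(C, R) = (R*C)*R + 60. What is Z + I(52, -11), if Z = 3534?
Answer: 9886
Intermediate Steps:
I(C, R) = 60 + C*R² (I(C, R) = (C*R)*R + 60 = C*R² + 60 = 60 + C*R²)
Z + I(52, -11) = 3534 + (60 + 52*(-11)²) = 3534 + (60 + 52*121) = 3534 + (60 + 6292) = 3534 + 6352 = 9886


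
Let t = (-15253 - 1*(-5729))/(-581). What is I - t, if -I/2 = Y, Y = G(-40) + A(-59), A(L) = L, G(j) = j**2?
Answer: -1800166/581 ≈ -3098.4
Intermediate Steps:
Y = 1541 (Y = (-40)**2 - 59 = 1600 - 59 = 1541)
I = -3082 (I = -2*1541 = -3082)
t = 9524/581 (t = (-15253 + 5729)*(-1/581) = -9524*(-1/581) = 9524/581 ≈ 16.392)
I - t = -3082 - 1*9524/581 = -3082 - 9524/581 = -1800166/581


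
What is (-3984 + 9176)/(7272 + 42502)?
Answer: 2596/24887 ≈ 0.10431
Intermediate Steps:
(-3984 + 9176)/(7272 + 42502) = 5192/49774 = 5192*(1/49774) = 2596/24887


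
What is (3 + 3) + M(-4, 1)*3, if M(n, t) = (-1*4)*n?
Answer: 54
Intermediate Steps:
M(n, t) = -4*n
(3 + 3) + M(-4, 1)*3 = (3 + 3) - 4*(-4)*3 = 6 + 16*3 = 6 + 48 = 54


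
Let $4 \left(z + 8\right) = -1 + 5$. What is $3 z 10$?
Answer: $-210$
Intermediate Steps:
$z = -7$ ($z = -8 + \frac{-1 + 5}{4} = -8 + \frac{1}{4} \cdot 4 = -8 + 1 = -7$)
$3 z 10 = 3 \left(-7\right) 10 = \left(-21\right) 10 = -210$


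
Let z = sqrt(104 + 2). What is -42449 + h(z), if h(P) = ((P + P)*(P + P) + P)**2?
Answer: 137433 + 848*sqrt(106) ≈ 1.4616e+5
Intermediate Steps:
z = sqrt(106) ≈ 10.296
h(P) = (P + 4*P**2)**2 (h(P) = ((2*P)*(2*P) + P)**2 = (4*P**2 + P)**2 = (P + 4*P**2)**2)
-42449 + h(z) = -42449 + (sqrt(106))**2*(1 + 4*sqrt(106))**2 = -42449 + 106*(1 + 4*sqrt(106))**2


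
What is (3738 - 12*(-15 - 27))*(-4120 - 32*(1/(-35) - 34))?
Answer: -64289328/5 ≈ -1.2858e+7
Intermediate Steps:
(3738 - 12*(-15 - 27))*(-4120 - 32*(1/(-35) - 34)) = (3738 - 12*(-42))*(-4120 - 32*(-1/35 - 34)) = (3738 + 504)*(-4120 - 32*(-1191/35)) = 4242*(-4120 + 38112/35) = 4242*(-106088/35) = -64289328/5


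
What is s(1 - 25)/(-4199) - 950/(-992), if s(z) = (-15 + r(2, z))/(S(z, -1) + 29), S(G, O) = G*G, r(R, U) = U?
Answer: 92823613/96925840 ≈ 0.95768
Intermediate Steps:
S(G, O) = G**2
s(z) = (-15 + z)/(29 + z**2) (s(z) = (-15 + z)/(z**2 + 29) = (-15 + z)/(29 + z**2))
s(1 - 25)/(-4199) - 950/(-992) = ((-15 + (1 - 25))/(29 + (1 - 25)**2))/(-4199) - 950/(-992) = ((-15 - 24)/(29 + (-24)**2))*(-1/4199) - 950*(-1/992) = (-39/(29 + 576))*(-1/4199) + 475/496 = (-39/605)*(-1/4199) + 475/496 = ((1/605)*(-39))*(-1/4199) + 475/496 = -39/605*(-1/4199) + 475/496 = 3/195415 + 475/496 = 92823613/96925840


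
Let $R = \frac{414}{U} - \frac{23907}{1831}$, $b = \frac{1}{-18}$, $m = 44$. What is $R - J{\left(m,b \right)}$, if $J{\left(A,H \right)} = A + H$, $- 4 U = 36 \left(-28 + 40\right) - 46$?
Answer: $- \frac{389868095}{6360894} \approx -61.291$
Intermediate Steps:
$b = - \frac{1}{18} \approx -0.055556$
$U = - \frac{193}{2}$ ($U = - \frac{36 \left(-28 + 40\right) - 46}{4} = - \frac{36 \cdot 12 - 46}{4} = - \frac{432 - 46}{4} = \left(- \frac{1}{4}\right) 386 = - \frac{193}{2} \approx -96.5$)
$R = - \frac{6130119}{353383}$ ($R = \frac{414}{- \frac{193}{2}} - \frac{23907}{1831} = 414 \left(- \frac{2}{193}\right) - \frac{23907}{1831} = - \frac{828}{193} - \frac{23907}{1831} = - \frac{6130119}{353383} \approx -17.347$)
$R - J{\left(m,b \right)} = - \frac{6130119}{353383} - \left(44 - \frac{1}{18}\right) = - \frac{6130119}{353383} - \frac{791}{18} = - \frac{389868095}{6360894}$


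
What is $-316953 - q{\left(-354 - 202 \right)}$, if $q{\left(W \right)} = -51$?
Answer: $-316902$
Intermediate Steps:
$-316953 - q{\left(-354 - 202 \right)} = -316953 - -51 = -316953 + 51 = -316902$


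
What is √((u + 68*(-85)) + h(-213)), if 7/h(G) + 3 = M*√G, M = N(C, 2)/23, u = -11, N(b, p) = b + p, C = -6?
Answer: 2*√((99935 + 5791*I*√213)/(-69 - 4*I*√213)) ≈ 0.0075587 + 76.108*I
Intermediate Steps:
M = -4/23 (M = (-6 + 2)/23 = -4*1/23 = -4/23 ≈ -0.17391)
h(G) = 7/(-3 - 4*√G/23)
√((u + 68*(-85)) + h(-213)) = √((-11 + 68*(-85)) + 161/(-69 - 4*I*√213)) = √((-11 - 5780) + 161/(-69 - 4*I*√213)) = √(-5791 + 161/(-69 - 4*I*√213))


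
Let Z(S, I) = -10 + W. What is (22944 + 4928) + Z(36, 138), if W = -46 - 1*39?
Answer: 27777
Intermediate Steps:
W = -85 (W = -46 - 39 = -85)
Z(S, I) = -95 (Z(S, I) = -10 - 85 = -95)
(22944 + 4928) + Z(36, 138) = (22944 + 4928) - 95 = 27872 - 95 = 27777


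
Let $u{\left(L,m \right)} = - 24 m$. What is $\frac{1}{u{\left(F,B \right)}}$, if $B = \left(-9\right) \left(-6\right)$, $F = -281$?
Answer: $- \frac{1}{1296} \approx -0.0007716$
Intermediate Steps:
$B = 54$
$\frac{1}{u{\left(F,B \right)}} = \frac{1}{\left(-24\right) 54} = \frac{1}{-1296} = - \frac{1}{1296}$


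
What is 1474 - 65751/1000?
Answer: 1408249/1000 ≈ 1408.2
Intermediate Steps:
1474 - 65751/1000 = 1408249/1000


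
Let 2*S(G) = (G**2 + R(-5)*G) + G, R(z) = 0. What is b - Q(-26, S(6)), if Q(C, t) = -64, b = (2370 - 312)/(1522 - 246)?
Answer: 41861/638 ≈ 65.613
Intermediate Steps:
b = 1029/638 (b = 2058/1276 = 2058*(1/1276) = 1029/638 ≈ 1.6129)
S(G) = G/2 + G**2/2 (S(G) = ((G**2 + 0*G) + G)/2 = ((G**2 + 0) + G)/2 = (G**2 + G)/2 = (G + G**2)/2 = G/2 + G**2/2)
b - Q(-26, S(6)) = 1029/638 - 1*(-64) = 1029/638 + 64 = 41861/638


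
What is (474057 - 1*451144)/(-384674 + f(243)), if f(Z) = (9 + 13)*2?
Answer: -22913/384630 ≈ -0.059572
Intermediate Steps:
f(Z) = 44 (f(Z) = 22*2 = 44)
(474057 - 1*451144)/(-384674 + f(243)) = (474057 - 1*451144)/(-384674 + 44) = (474057 - 451144)/(-384630) = 22913*(-1/384630) = -22913/384630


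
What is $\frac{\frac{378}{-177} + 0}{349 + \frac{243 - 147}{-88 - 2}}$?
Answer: $- \frac{1890}{307921} \approx -0.0061379$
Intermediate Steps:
$\frac{\frac{378}{-177} + 0}{349 + \frac{243 - 147}{-88 - 2}} = \frac{378 \left(- \frac{1}{177}\right) + 0}{349 + \frac{96}{-90}} = \frac{- \frac{126}{59} + 0}{349 + 96 \left(- \frac{1}{90}\right)} = - \frac{126}{59 \left(349 - \frac{16}{15}\right)} = - \frac{126}{59 \cdot \frac{5219}{15}} = \left(- \frac{126}{59}\right) \frac{15}{5219} = - \frac{1890}{307921}$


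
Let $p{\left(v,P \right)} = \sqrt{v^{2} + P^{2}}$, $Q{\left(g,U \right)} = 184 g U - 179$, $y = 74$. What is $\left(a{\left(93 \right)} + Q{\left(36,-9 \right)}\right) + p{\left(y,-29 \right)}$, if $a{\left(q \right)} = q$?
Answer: $-59702 + \sqrt{6317} \approx -59623.0$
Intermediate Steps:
$Q{\left(g,U \right)} = -179 + 184 U g$ ($Q{\left(g,U \right)} = 184 U g - 179 = -179 + 184 U g$)
$p{\left(v,P \right)} = \sqrt{P^{2} + v^{2}}$
$\left(a{\left(93 \right)} + Q{\left(36,-9 \right)}\right) + p{\left(y,-29 \right)} = \left(93 + \left(-179 + 184 \left(-9\right) 36\right)\right) + \sqrt{\left(-29\right)^{2} + 74^{2}} = \left(93 - 59795\right) + \sqrt{841 + 5476} = \left(93 - 59795\right) + \sqrt{6317} = -59702 + \sqrt{6317}$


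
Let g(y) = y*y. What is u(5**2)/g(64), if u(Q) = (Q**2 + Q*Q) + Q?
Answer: 1275/4096 ≈ 0.31128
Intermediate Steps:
g(y) = y**2
u(Q) = Q + 2*Q**2 (u(Q) = (Q**2 + Q**2) + Q = 2*Q**2 + Q = Q + 2*Q**2)
u(5**2)/g(64) = (5**2*(1 + 2*5**2))/(64**2) = (25*(1 + 2*25))/4096 = (25*(1 + 50))*(1/4096) = (25*51)*(1/4096) = 1275*(1/4096) = 1275/4096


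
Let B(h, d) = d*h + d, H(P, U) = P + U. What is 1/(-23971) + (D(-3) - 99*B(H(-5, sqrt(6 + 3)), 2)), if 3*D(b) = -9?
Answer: 4674344/23971 ≈ 195.00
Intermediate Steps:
D(b) = -3 (D(b) = (1/3)*(-9) = -3)
B(h, d) = d + d*h
1/(-23971) + (D(-3) - 99*B(H(-5, sqrt(6 + 3)), 2)) = 1/(-23971) + (-3 - 198*(1 + (-5 + sqrt(6 + 3)))) = -1/23971 + (-3 - 198*(1 + (-5 + sqrt(9)))) = -1/23971 + (-3 - 198*(1 + (-5 + 3))) = -1/23971 + (-3 - 198*(1 - 2)) = -1/23971 + (-3 - 198*(-1)) = -1/23971 + (-3 - 99*(-2)) = -1/23971 + (-3 + 198) = -1/23971 + 195 = 4674344/23971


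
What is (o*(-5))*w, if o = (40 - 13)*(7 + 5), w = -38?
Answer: 61560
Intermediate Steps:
o = 324 (o = 27*12 = 324)
(o*(-5))*w = (324*(-5))*(-38) = -1620*(-38) = 61560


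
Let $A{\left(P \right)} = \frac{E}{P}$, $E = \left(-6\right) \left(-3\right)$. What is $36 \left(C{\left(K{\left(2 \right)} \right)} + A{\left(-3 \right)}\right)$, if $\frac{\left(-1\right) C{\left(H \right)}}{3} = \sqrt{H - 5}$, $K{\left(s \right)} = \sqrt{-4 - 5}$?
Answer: $-216 - 108 \sqrt{-5 + 3 i} \approx -285.61 - 251.33 i$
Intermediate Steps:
$E = 18$
$K{\left(s \right)} = 3 i$ ($K{\left(s \right)} = \sqrt{-9} = 3 i$)
$C{\left(H \right)} = - 3 \sqrt{-5 + H}$ ($C{\left(H \right)} = - 3 \sqrt{H - 5} = - 3 \sqrt{-5 + H}$)
$A{\left(P \right)} = \frac{18}{P}$
$36 \left(C{\left(K{\left(2 \right)} \right)} + A{\left(-3 \right)}\right) = 36 \left(- 3 \sqrt{-5 + 3 i} + \frac{18}{-3}\right) = 36 \left(- 3 \sqrt{-5 + 3 i} + 18 \left(- \frac{1}{3}\right)\right) = 36 \left(- 3 \sqrt{-5 + 3 i} - 6\right) = 36 \left(-6 - 3 \sqrt{-5 + 3 i}\right) = -216 - 108 \sqrt{-5 + 3 i}$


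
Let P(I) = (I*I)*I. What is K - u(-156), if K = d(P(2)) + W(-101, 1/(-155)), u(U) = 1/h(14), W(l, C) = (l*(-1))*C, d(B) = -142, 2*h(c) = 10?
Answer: -22142/155 ≈ -142.85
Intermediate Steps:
P(I) = I**3 (P(I) = I**2*I = I**3)
h(c) = 5 (h(c) = (1/2)*10 = 5)
W(l, C) = -C*l (W(l, C) = (-l)*C = -C*l)
u(U) = 1/5
K = -22111/155 (K = -142 - 1*(-101)/(-155) = -142 - 1*(-1/155)*(-101) = -142 - 101/155 = -22111/155 ≈ -142.65)
K - u(-156) = -22111/155 - 1*1/5 = -22111/155 - 1/5 = -22142/155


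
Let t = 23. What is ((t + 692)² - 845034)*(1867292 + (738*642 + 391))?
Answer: -781606763511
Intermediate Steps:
((t + 692)² - 845034)*(1867292 + (738*642 + 391)) = ((23 + 692)² - 845034)*(1867292 + (738*642 + 391)) = (715² - 845034)*(1867292 + (473796 + 391)) = (511225 - 845034)*(1867292 + 474187) = -333809*2341479 = -781606763511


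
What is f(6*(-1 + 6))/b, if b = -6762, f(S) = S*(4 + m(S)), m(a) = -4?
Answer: 0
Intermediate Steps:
f(S) = 0 (f(S) = S*(4 - 4) = S*0 = 0)
f(6*(-1 + 6))/b = 0/(-6762) = 0*(-1/6762) = 0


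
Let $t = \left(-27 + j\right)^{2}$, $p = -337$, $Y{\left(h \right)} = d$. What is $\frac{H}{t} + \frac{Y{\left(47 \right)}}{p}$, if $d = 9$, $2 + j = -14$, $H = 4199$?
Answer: $\frac{1398422}{623113} \approx 2.2443$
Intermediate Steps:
$j = -16$ ($j = -2 - 14 = -16$)
$Y{\left(h \right)} = 9$
$t = 1849$ ($t = \left(-27 - 16\right)^{2} = \left(-43\right)^{2} = 1849$)
$\frac{H}{t} + \frac{Y{\left(47 \right)}}{p} = \frac{4199}{1849} + \frac{9}{-337} = 4199 \cdot \frac{1}{1849} + 9 \left(- \frac{1}{337}\right) = \frac{4199}{1849} - \frac{9}{337} = \frac{1398422}{623113}$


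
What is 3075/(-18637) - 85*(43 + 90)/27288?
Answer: -294601885/508566456 ≈ -0.57928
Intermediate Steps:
3075/(-18637) - 85*(43 + 90)/27288 = 3075*(-1/18637) - 85*133*(1/27288) = -3075/18637 - 11305*1/27288 = -3075/18637 - 11305/27288 = -294601885/508566456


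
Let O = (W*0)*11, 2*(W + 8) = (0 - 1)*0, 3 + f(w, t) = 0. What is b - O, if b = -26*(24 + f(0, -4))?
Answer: -546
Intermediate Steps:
f(w, t) = -3 (f(w, t) = -3 + 0 = -3)
b = -546 (b = -26*(24 - 3) = -26*21 = -546)
W = -8 (W = -8 + ((0 - 1)*0)/2 = -8 + (-1*0)/2 = -8 + (½)*0 = -8 + 0 = -8)
O = 0 (O = -8*0*11 = 0*11 = 0)
b - O = -546 - 1*0 = -546 + 0 = -546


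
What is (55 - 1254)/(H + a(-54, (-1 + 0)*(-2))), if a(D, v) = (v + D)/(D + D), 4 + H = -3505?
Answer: 32373/94730 ≈ 0.34174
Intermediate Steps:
H = -3509 (H = -4 - 3505 = -3509)
a(D, v) = (D + v)/(2*D) (a(D, v) = (D + v)/((2*D)) = (D + v)*(1/(2*D)) = (D + v)/(2*D))
(55 - 1254)/(H + a(-54, (-1 + 0)*(-2))) = (55 - 1254)/(-3509 + (½)*(-54 + (-1 + 0)*(-2))/(-54)) = -1199/(-3509 + (½)*(-1/54)*(-54 - 1*(-2))) = -1199/(-3509 + (½)*(-1/54)*(-54 + 2)) = -1199/(-3509 + (½)*(-1/54)*(-52)) = -1199/(-3509 + 13/27) = -1199/(-94730/27) = -1199*(-27/94730) = 32373/94730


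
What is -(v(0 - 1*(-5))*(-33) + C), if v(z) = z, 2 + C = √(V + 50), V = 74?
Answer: 167 - 2*√31 ≈ 155.86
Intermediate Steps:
C = -2 + 2*√31 (C = -2 + √(74 + 50) = -2 + √124 = -2 + 2*√31 ≈ 9.1355)
-(v(0 - 1*(-5))*(-33) + C) = -((0 - 1*(-5))*(-33) + (-2 + 2*√31)) = -((0 + 5)*(-33) + (-2 + 2*√31)) = -(5*(-33) + (-2 + 2*√31)) = -(-165 + (-2 + 2*√31)) = -(-167 + 2*√31) = 167 - 2*√31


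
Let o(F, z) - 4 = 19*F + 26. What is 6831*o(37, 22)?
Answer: 5007123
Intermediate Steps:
o(F, z) = 30 + 19*F (o(F, z) = 4 + (19*F + 26) = 4 + (26 + 19*F) = 30 + 19*F)
6831*o(37, 22) = 6831*(30 + 19*37) = 6831*(30 + 703) = 6831*733 = 5007123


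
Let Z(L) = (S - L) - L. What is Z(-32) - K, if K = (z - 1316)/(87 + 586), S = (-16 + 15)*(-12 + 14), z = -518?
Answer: 43560/673 ≈ 64.725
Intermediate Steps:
S = -2 (S = -1*2 = -2)
Z(L) = -2 - 2*L (Z(L) = (-2 - L) - L = -2 - 2*L)
K = -1834/673 (K = (-518 - 1316)/(87 + 586) = -1834/673 ≈ -2.7251)
Z(-32) - K = (-2 - 2*(-32)) - 1*(-1834/673) = (-2 + 64) + 1834/673 = 62 + 1834/673 = 43560/673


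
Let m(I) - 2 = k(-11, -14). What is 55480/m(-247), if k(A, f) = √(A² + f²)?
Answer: -110960/313 + 55480*√317/313 ≈ 2801.4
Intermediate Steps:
m(I) = 2 + √317 (m(I) = 2 + √((-11)² + (-14)²) = 2 + √(121 + 196) = 2 + √317)
55480/m(-247) = 55480/(2 + √317)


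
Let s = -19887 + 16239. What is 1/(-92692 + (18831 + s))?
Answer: -1/77509 ≈ -1.2902e-5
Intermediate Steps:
s = -3648
1/(-92692 + (18831 + s)) = 1/(-92692 + (18831 - 3648)) = 1/(-92692 + 15183) = 1/(-77509) = -1/77509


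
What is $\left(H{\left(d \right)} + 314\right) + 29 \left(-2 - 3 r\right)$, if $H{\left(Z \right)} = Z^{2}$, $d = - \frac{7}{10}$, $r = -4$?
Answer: $\frac{60449}{100} \approx 604.49$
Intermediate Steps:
$d = - \frac{7}{10}$ ($d = \left(-7\right) \frac{1}{10} = - \frac{7}{10} \approx -0.7$)
$\left(H{\left(d \right)} + 314\right) + 29 \left(-2 - 3 r\right) = \left(\left(- \frac{7}{10}\right)^{2} + 314\right) + 29 \left(-2 - -12\right) = \left(\frac{49}{100} + 314\right) + 29 \left(-2 + 12\right) = \frac{31449}{100} + 29 \cdot 10 = \frac{31449}{100} + 290 = \frac{60449}{100}$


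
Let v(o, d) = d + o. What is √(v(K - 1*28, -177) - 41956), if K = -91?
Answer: 2*I*√10563 ≈ 205.55*I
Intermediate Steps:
√(v(K - 1*28, -177) - 41956) = √((-177 + (-91 - 1*28)) - 41956) = √((-177 + (-91 - 28)) - 41956) = √((-177 - 119) - 41956) = √(-296 - 41956) = √(-42252) = 2*I*√10563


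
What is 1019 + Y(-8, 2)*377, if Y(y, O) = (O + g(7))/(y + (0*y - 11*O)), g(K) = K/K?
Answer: 9813/10 ≈ 981.30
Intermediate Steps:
g(K) = 1
Y(y, O) = (1 + O)/(y - 11*O) (Y(y, O) = (O + 1)/(y + (0*y - 11*O)) = (1 + O)/(y + (0 - 11*O)) = (1 + O)/(y - 11*O))
1019 + Y(-8, 2)*377 = 1019 + ((1 + 2)/(-8 - 11*2))*377 = 1019 + (3/(-8 - 22))*377 = 1019 + (3/(-30))*377 = 1019 - 1/30*3*377 = 1019 - 1/10*377 = 1019 - 377/10 = 9813/10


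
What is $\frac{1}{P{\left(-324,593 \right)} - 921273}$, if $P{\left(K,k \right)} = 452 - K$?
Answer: $- \frac{1}{920497} \approx -1.0864 \cdot 10^{-6}$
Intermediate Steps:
$\frac{1}{P{\left(-324,593 \right)} - 921273} = \frac{1}{\left(452 - -324\right) - 921273} = \frac{1}{\left(452 + 324\right) - 921273} = \frac{1}{776 - 921273} = \frac{1}{-920497} = - \frac{1}{920497}$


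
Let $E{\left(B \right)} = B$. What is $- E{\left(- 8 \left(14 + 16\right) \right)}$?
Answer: $240$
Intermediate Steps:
$- E{\left(- 8 \left(14 + 16\right) \right)} = - \left(-8\right) \left(14 + 16\right) = - \left(-8\right) 30 = \left(-1\right) \left(-240\right) = 240$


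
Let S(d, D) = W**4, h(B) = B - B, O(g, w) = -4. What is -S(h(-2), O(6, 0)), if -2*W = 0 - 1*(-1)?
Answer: -1/16 ≈ -0.062500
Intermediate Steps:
h(B) = 0
W = -1/2 (W = -(0 - 1*(-1))/2 = -(0 + 1)/2 = -1/2*1 = -1/2 ≈ -0.50000)
S(d, D) = 1/16 (S(d, D) = (-1/2)**4 = 1/16)
-S(h(-2), O(6, 0)) = -1*1/16 = -1/16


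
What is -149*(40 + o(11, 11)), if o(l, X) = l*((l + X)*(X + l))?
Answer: -799236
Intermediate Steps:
o(l, X) = l*(X + l)² (o(l, X) = l*((X + l)*(X + l)) = l*(X + l)²)
-149*(40 + o(11, 11)) = -149*(40 + 11*(11 + 11)²) = -149*(40 + 11*22²) = -149*(40 + 11*484) = -149*(40 + 5324) = -149*5364 = -799236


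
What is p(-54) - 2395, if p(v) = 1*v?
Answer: -2449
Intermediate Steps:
p(v) = v
p(-54) - 2395 = -54 - 2395 = -2449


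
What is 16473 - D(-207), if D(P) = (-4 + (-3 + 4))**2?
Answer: 16464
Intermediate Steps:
D(P) = 9 (D(P) = (-4 + 1)**2 = (-3)**2 = 9)
16473 - D(-207) = 16473 - 1*9 = 16473 - 9 = 16464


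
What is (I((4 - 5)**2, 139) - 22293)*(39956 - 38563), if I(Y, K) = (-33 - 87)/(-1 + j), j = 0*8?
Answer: -30886989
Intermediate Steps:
j = 0
I(Y, K) = 120 (I(Y, K) = (-33 - 87)/(-1 + 0) = -120/(-1) = -120*(-1) = 120)
(I((4 - 5)**2, 139) - 22293)*(39956 - 38563) = (120 - 22293)*(39956 - 38563) = -22173*1393 = -30886989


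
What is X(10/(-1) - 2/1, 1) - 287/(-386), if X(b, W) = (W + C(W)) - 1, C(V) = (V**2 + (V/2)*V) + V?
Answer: 626/193 ≈ 3.2435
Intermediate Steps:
C(V) = V + 3*V**2/2 (C(V) = (V**2 + (V*(1/2))*V) + V = (V**2 + (V/2)*V) + V = (V**2 + V**2/2) + V = 3*V**2/2 + V = V + 3*V**2/2)
X(b, W) = -1 + W + W*(2 + 3*W)/2 (X(b, W) = (W + W*(2 + 3*W)/2) - 1 = -1 + W + W*(2 + 3*W)/2)
X(10/(-1) - 2/1, 1) - 287/(-386) = (-1 + 2*1 + (3/2)*1**2) - 287/(-386) = (-1 + 2 + (3/2)*1) - 287*(-1/386) = (-1 + 2 + 3/2) + 287/386 = 5/2 + 287/386 = 626/193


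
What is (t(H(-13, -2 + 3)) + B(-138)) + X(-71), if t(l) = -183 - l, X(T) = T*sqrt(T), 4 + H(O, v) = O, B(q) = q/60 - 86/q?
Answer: -115697/690 - 71*I*sqrt(71) ≈ -167.68 - 598.26*I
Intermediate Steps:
B(q) = -86/q + q/60 (B(q) = q*(1/60) - 86/q = q/60 - 86/q = -86/q + q/60)
H(O, v) = -4 + O
X(T) = T**(3/2)
(t(H(-13, -2 + 3)) + B(-138)) + X(-71) = ((-183 - (-4 - 13)) + (-86/(-138) + (1/60)*(-138))) + (-71)**(3/2) = ((-183 - 1*(-17)) + (-86*(-1/138) - 23/10)) - 71*I*sqrt(71) = ((-183 + 17) + (43/69 - 23/10)) - 71*I*sqrt(71) = (-166 - 1157/690) - 71*I*sqrt(71) = -115697/690 - 71*I*sqrt(71)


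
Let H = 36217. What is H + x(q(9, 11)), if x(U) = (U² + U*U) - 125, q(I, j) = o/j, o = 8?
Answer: 4367260/121 ≈ 36093.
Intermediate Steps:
q(I, j) = 8/j
x(U) = -125 + 2*U² (x(U) = (U² + U²) - 125 = 2*U² - 125 = -125 + 2*U²)
H + x(q(9, 11)) = 36217 + (-125 + 2*(8/11)²) = 36217 + (-125 + 2*(64/121)) = 36217 + (-125 + 128/121) = 36217 - 14997/121 = 4367260/121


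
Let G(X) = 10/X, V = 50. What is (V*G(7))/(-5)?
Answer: -100/7 ≈ -14.286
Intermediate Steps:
(V*G(7))/(-5) = (50*(10/7))/(-5) = (50*(10*(⅐)))*(-⅕) = (50*(10/7))*(-⅕) = (500/7)*(-⅕) = -100/7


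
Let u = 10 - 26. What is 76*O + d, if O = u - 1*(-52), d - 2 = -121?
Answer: 2617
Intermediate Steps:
d = -119 (d = 2 - 121 = -119)
u = -16
O = 36 (O = -16 - 1*(-52) = -16 + 52 = 36)
76*O + d = 76*36 - 119 = 2736 - 119 = 2617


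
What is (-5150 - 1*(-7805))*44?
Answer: 116820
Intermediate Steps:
(-5150 - 1*(-7805))*44 = (-5150 + 7805)*44 = 2655*44 = 116820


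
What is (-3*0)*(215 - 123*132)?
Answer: 0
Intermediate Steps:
(-3*0)*(215 - 123*132) = 0*(215 - 16236) = 0*(-16021) = 0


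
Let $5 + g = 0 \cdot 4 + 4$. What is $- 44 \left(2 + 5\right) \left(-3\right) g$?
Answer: $-924$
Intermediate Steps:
$g = -1$ ($g = -5 + \left(0 \cdot 4 + 4\right) = -5 + \left(0 + 4\right) = -5 + 4 = -1$)
$- 44 \left(2 + 5\right) \left(-3\right) g = - 44 \left(2 + 5\right) \left(-3\right) \left(-1\right) = - 44 \cdot 7 \left(-3\right) \left(-1\right) = \left(-44\right) \left(-21\right) \left(-1\right) = 924 \left(-1\right) = -924$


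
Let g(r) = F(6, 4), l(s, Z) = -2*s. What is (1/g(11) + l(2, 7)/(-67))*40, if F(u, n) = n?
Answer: 830/67 ≈ 12.388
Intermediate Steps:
g(r) = 4
(1/g(11) + l(2, 7)/(-67))*40 = (1/4 - 2*2/(-67))*40 = (1*(1/4) - 4*(-1/67))*40 = (1/4 + 4/67)*40 = (83/268)*40 = 830/67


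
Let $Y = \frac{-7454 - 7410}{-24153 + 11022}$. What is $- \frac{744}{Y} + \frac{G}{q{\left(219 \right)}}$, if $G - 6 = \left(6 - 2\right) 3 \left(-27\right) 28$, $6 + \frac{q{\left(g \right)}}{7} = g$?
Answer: $- \frac{612542827}{923426} \approx -663.34$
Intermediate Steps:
$q{\left(g \right)} = -42 + 7 g$
$Y = \frac{14864}{13131}$ ($Y = - \frac{14864}{-13131} = \left(-14864\right) \left(- \frac{1}{13131}\right) = \frac{14864}{13131} \approx 1.132$)
$G = -9066$ ($G = 6 + \left(6 - 2\right) 3 \left(-27\right) 28 = 6 + 4 \cdot 3 \left(-27\right) 28 = 6 + 12 \left(-27\right) 28 = 6 - 9072 = -9066$)
$- \frac{744}{Y} + \frac{G}{q{\left(219 \right)}} = - \frac{744}{\frac{14864}{13131}} - \frac{9066}{-42 + 7 \cdot 219} = \left(-744\right) \frac{13131}{14864} - \frac{9066}{-42 + 1533} = - \frac{1221183}{1858} - \frac{9066}{1491} = - \frac{1221183}{1858} - \frac{3022}{497} = - \frac{612542827}{923426}$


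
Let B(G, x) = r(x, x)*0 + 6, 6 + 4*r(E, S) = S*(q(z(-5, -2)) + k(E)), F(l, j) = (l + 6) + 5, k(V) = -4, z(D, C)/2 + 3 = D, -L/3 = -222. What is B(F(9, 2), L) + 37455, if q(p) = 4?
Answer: 37461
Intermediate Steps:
L = 666 (L = -3*(-222) = 666)
z(D, C) = -6 + 2*D
F(l, j) = 11 + l (F(l, j) = (6 + l) + 5 = 11 + l)
r(E, S) = -3/2 (r(E, S) = -3/2 + (S*(4 - 4))/4 = -3/2 + (S*0)/4 = -3/2 + (1/4)*0 = -3/2 + 0 = -3/2)
B(G, x) = 6 (B(G, x) = -3/2*0 + 6 = 0 + 6 = 6)
B(F(9, 2), L) + 37455 = 6 + 37455 = 37461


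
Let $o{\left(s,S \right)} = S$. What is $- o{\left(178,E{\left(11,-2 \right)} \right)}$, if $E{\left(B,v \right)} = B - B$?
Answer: $0$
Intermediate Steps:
$E{\left(B,v \right)} = 0$
$- o{\left(178,E{\left(11,-2 \right)} \right)} = \left(-1\right) 0 = 0$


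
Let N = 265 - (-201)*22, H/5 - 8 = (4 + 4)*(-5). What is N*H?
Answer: -749920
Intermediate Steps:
H = -160 (H = 40 + 5*((4 + 4)*(-5)) = 40 + 5*(8*(-5)) = 40 + 5*(-40) = 40 - 200 = -160)
N = 4687 (N = 265 - 1*(-4422) = 265 + 4422 = 4687)
N*H = 4687*(-160) = -749920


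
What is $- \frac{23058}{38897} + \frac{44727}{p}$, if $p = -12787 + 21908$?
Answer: $\frac{1529434101}{354779537} \approx 4.3109$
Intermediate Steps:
$p = 9121$
$- \frac{23058}{38897} + \frac{44727}{p} = - \frac{23058}{38897} + \frac{44727}{9121} = \frac{1529434101}{354779537}$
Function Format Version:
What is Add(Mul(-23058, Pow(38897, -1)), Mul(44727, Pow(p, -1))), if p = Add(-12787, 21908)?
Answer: Rational(1529434101, 354779537) ≈ 4.3109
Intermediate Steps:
p = 9121
Add(Mul(-23058, Pow(38897, -1)), Mul(44727, Pow(p, -1))) = Add(Mul(-23058, Pow(38897, -1)), Mul(44727, Pow(9121, -1))) = Add(Mul(-23058, Rational(1, 38897)), Mul(44727, Rational(1, 9121))) = Add(Rational(-23058, 38897), Rational(44727, 9121)) = Rational(1529434101, 354779537)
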